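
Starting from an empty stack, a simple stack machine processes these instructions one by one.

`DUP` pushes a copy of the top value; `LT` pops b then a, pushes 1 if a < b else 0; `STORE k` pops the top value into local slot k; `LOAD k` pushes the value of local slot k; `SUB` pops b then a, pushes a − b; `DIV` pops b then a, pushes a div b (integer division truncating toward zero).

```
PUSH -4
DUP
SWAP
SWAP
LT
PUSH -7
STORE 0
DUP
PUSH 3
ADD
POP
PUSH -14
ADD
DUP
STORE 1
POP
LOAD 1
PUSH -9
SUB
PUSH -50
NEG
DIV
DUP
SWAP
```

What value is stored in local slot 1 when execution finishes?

PUSH -4  -> -4
DUP      -> -4 -4
SWAP     -> -4 -4
SWAP     -> -4 -4
LT       -> 0
PUSH -7  -> 0 -7
STORE 0  -> 0
DUP      -> 0 0
PUSH 3   -> 0 0 3
ADD      -> 0 3
POP      -> 0
PUSH -14 -> 0 -14
ADD      -> -14
DUP      -> -14 -14
STORE 1  -> -14
POP      -> (empty)
LOAD 1   -> -14
PUSH -9  -> -14 -9
SUB      -> -5
PUSH -50 -> -5 -50
NEG      -> -5 50
DIV      -> 0
DUP      -> 0 0
SWAP     -> 0 0

-14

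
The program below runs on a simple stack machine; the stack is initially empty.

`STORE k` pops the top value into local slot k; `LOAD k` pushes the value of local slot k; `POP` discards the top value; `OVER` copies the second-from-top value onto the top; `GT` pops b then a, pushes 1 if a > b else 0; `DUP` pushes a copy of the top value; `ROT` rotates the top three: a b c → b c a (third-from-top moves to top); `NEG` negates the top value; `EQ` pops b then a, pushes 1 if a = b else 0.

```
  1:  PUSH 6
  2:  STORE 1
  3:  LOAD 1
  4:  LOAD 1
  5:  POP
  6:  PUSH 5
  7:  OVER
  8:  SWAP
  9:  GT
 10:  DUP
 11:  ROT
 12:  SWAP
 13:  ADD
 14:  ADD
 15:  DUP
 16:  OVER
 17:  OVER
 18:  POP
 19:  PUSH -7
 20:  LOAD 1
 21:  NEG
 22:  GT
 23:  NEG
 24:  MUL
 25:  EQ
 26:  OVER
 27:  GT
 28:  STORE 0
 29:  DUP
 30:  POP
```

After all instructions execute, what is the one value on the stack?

PUSH 6  -> 6
STORE 1 -> (empty)
LOAD 1  -> 6
LOAD 1  -> 6 6
POP     -> 6
PUSH 5  -> 6 5
OVER    -> 6 5 6
SWAP    -> 6 6 5
GT      -> 6 1
DUP     -> 6 1 1
ROT     -> 1 1 6
SWAP    -> 1 6 1
ADD     -> 1 7
ADD     -> 8
DUP     -> 8 8
OVER    -> 8 8 8
OVER    -> 8 8 8 8
POP     -> 8 8 8
PUSH -7 -> 8 8 8 -7
LOAD 1  -> 8 8 8 -7 6
NEG     -> 8 8 8 -7 -6
GT      -> 8 8 8 0
NEG     -> 8 8 8 0
MUL     -> 8 8 0
EQ      -> 8 0
OVER    -> 8 0 8
GT      -> 8 0
STORE 0 -> 8
DUP     -> 8 8
POP     -> 8

8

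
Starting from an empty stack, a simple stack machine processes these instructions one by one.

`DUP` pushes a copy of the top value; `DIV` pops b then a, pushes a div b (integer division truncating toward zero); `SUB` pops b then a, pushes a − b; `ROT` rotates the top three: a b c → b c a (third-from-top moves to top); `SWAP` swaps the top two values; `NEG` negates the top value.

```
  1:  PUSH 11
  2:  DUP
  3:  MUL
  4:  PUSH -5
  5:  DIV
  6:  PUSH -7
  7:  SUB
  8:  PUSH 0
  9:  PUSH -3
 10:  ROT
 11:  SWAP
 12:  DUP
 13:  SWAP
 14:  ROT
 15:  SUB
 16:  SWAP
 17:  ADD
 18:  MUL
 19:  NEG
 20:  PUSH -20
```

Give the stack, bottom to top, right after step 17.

PUSH 11  [11]
DUP      [11, 11]
MUL      [121]
PUSH -5  [121, -5]
DIV      [-24]
PUSH -7  [-24, -7]
SUB      [-17]
PUSH 0   [-17, 0]
PUSH -3  [-17, 0, -3]
ROT      [0, -3, -17]
SWAP     [0, -17, -3]
DUP      [0, -17, -3, -3]
SWAP     [0, -17, -3, -3]
ROT      [0, -3, -3, -17]
SUB      [0, -3, 14]
SWAP     [0, 14, -3]
ADD      [0, 11]

[0, 11]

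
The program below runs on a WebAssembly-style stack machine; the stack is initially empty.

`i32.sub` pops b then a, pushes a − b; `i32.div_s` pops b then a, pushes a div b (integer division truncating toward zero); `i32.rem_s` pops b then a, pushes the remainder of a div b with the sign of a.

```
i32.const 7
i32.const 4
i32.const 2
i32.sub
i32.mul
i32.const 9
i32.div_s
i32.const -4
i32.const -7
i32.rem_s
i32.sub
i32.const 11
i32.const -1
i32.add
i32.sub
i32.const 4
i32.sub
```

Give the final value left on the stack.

-9

i32.const 7   [7]
i32.const 4   [7, 4]
i32.const 2   [7, 4, 2]
i32.sub       [7, 2]
i32.mul       [14]
i32.const 9   [14, 9]
i32.div_s     [1]
i32.const -4  [1, -4]
i32.const -7  [1, -4, -7]
i32.rem_s     [1, -4]
i32.sub       [5]
i32.const 11  [5, 11]
i32.const -1  [5, 11, -1]
i32.add       [5, 10]
i32.sub       [-5]
i32.const 4   [-5, 4]
i32.sub       [-9]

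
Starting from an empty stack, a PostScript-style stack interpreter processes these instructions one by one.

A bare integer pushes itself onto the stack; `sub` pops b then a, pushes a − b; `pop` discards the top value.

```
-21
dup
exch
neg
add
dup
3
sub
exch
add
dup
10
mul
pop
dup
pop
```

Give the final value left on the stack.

-3

-21  → -21
dup  → -21 -21
exch → -21 -21
neg  → -21 21
add  → 0
dup  → 0 0
3    → 0 0 3
sub  → 0 -3
exch → -3 0
add  → -3
dup  → -3 -3
10   → -3 -3 10
mul  → -3 -30
pop  → -3
dup  → -3 -3
pop  → -3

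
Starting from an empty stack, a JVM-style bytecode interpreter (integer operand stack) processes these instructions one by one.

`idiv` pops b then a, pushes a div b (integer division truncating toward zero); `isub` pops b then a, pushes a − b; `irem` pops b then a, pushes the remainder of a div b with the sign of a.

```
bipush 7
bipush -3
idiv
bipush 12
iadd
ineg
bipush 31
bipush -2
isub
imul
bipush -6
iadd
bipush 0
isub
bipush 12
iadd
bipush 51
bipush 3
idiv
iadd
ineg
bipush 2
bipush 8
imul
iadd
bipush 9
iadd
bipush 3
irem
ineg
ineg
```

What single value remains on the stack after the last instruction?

2

bipush 7   [7]
bipush -3  [7, -3]
idiv       [-2]
bipush 12  [-2, 12]
iadd       [10]
ineg       [-10]
bipush 31  [-10, 31]
bipush -2  [-10, 31, -2]
isub       [-10, 33]
imul       [-330]
bipush -6  [-330, -6]
iadd       [-336]
bipush 0   [-336, 0]
isub       [-336]
bipush 12  [-336, 12]
iadd       [-324]
bipush 51  [-324, 51]
bipush 3   [-324, 51, 3]
idiv       [-324, 17]
iadd       [-307]
ineg       [307]
bipush 2   [307, 2]
bipush 8   [307, 2, 8]
imul       [307, 16]
iadd       [323]
bipush 9   [323, 9]
iadd       [332]
bipush 3   [332, 3]
irem       [2]
ineg       [-2]
ineg       [2]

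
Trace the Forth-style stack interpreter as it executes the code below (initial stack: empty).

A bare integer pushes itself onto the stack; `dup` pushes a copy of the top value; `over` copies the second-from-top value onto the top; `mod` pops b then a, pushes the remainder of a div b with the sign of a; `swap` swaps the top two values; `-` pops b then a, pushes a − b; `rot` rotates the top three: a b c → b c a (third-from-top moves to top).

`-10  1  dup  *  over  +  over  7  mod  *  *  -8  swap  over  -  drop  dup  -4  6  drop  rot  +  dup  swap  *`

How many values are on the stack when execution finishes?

-10  → [-10]
1    → [-10, 1]
dup  → [-10, 1, 1]
*    → [-10, 1]
over → [-10, 1, -10]
+    → [-10, -9]
over → [-10, -9, -10]
7    → [-10, -9, -10, 7]
mod  → [-10, -9, -3]
*    → [-10, 27]
*    → [-270]
-8   → [-270, -8]
swap → [-8, -270]
over → [-8, -270, -8]
-    → [-8, -262]
drop → [-8]
dup  → [-8, -8]
-4   → [-8, -8, -4]
6    → [-8, -8, -4, 6]
drop → [-8, -8, -4]
rot  → [-8, -4, -8]
+    → [-8, -12]
dup  → [-8, -12, -12]
swap → [-8, -12, -12]
*    → [-8, 144]

2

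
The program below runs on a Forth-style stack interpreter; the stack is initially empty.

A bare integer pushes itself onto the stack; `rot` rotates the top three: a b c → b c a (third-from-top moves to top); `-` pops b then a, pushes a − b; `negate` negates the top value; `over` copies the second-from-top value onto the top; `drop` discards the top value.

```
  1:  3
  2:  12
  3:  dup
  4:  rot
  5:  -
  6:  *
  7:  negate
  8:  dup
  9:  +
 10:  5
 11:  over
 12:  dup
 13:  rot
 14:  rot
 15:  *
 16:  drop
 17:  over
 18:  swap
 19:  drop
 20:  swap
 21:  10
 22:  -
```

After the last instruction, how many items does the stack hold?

3      : [3]
12     : [3, 12]
dup    : [3, 12, 12]
rot    : [12, 12, 3]
-      : [12, 9]
*      : [108]
negate : [-108]
dup    : [-108, -108]
+      : [-216]
5      : [-216, 5]
over   : [-216, 5, -216]
dup    : [-216, 5, -216, -216]
rot    : [-216, -216, -216, 5]
rot    : [-216, -216, 5, -216]
*      : [-216, -216, -1080]
drop   : [-216, -216]
over   : [-216, -216, -216]
swap   : [-216, -216, -216]
drop   : [-216, -216]
swap   : [-216, -216]
10     : [-216, -216, 10]
-      : [-216, -226]

2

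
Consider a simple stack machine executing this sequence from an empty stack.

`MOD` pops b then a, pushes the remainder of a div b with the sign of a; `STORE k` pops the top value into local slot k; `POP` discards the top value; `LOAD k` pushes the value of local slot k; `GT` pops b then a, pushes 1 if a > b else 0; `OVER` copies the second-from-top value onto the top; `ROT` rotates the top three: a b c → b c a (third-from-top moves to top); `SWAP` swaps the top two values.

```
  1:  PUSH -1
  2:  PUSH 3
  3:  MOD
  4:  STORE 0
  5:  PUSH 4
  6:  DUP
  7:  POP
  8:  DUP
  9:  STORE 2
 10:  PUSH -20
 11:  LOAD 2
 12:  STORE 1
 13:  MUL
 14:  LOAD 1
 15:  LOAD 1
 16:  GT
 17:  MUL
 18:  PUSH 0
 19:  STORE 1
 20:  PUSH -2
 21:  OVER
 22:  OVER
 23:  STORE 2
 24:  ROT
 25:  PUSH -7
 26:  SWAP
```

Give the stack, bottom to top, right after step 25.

[-2, 0, 0, -7]

PUSH -1  : -1
PUSH 3   : -1 3
MOD      : -1
STORE 0  : (empty)
PUSH 4   : 4
DUP      : 4 4
POP      : 4
DUP      : 4 4
STORE 2  : 4
PUSH -20 : 4 -20
LOAD 2   : 4 -20 4
STORE 1  : 4 -20
MUL      : -80
LOAD 1   : -80 4
LOAD 1   : -80 4 4
GT       : -80 0
MUL      : 0
PUSH 0   : 0 0
STORE 1  : 0
PUSH -2  : 0 -2
OVER     : 0 -2 0
OVER     : 0 -2 0 -2
STORE 2  : 0 -2 0
ROT      : -2 0 0
PUSH -7  : -2 0 0 -7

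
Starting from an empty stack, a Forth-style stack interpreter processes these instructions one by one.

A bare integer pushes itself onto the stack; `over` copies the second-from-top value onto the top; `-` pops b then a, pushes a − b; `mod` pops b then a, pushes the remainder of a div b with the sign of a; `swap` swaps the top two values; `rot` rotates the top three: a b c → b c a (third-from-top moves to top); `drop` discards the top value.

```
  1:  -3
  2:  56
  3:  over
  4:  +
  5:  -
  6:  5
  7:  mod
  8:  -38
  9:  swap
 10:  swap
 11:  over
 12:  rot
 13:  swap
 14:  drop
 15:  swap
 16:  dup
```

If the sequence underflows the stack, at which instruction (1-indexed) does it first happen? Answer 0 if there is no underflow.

-3   -> [-3]
56   -> [-3, 56]
over -> [-3, 56, -3]
+    -> [-3, 53]
-    -> [-56]
5    -> [-56, 5]
mod  -> [-1]
-38  -> [-1, -38]
swap -> [-38, -1]
swap -> [-1, -38]
over -> [-1, -38, -1]
rot  -> [-38, -1, -1]
swap -> [-38, -1, -1]
drop -> [-38, -1]
swap -> [-1, -38]
dup  -> [-1, -38, -38]

0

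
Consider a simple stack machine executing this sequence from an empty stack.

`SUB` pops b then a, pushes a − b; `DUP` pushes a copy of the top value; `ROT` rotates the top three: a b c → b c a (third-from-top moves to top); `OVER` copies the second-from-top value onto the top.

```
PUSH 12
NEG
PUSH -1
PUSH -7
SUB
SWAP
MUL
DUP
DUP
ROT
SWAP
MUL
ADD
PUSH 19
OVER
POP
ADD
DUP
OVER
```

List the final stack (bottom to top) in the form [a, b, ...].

[5131, 5131, 5131]

PUSH 12 -> 12
NEG     -> -12
PUSH -1 -> -12 -1
PUSH -7 -> -12 -1 -7
SUB     -> -12 6
SWAP    -> 6 -12
MUL     -> -72
DUP     -> -72 -72
DUP     -> -72 -72 -72
ROT     -> -72 -72 -72
SWAP    -> -72 -72 -72
MUL     -> -72 5184
ADD     -> 5112
PUSH 19 -> 5112 19
OVER    -> 5112 19 5112
POP     -> 5112 19
ADD     -> 5131
DUP     -> 5131 5131
OVER    -> 5131 5131 5131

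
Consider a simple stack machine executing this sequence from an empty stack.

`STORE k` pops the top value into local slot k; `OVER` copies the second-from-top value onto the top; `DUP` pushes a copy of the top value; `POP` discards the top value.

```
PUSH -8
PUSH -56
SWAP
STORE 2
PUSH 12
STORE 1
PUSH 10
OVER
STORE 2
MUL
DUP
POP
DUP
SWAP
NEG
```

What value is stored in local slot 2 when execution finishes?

PUSH -8  → [-8]
PUSH -56 → [-8, -56]
SWAP     → [-56, -8]
STORE 2  → [-56]
PUSH 12  → [-56, 12]
STORE 1  → [-56]
PUSH 10  → [-56, 10]
OVER     → [-56, 10, -56]
STORE 2  → [-56, 10]
MUL      → [-560]
DUP      → [-560, -560]
POP      → [-560]
DUP      → [-560, -560]
SWAP     → [-560, -560]
NEG      → [-560, 560]

-56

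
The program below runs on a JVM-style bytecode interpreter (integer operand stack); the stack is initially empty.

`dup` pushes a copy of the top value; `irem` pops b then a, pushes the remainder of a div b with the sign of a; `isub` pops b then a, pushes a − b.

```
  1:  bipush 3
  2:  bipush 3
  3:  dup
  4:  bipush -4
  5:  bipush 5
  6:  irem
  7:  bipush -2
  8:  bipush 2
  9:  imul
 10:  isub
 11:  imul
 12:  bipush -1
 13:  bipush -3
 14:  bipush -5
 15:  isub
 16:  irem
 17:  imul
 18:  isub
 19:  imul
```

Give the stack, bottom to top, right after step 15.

[3, 3, 0, -1, 2]

bipush 3  -> [3]
bipush 3  -> [3, 3]
dup       -> [3, 3, 3]
bipush -4 -> [3, 3, 3, -4]
bipush 5  -> [3, 3, 3, -4, 5]
irem      -> [3, 3, 3, -4]
bipush -2 -> [3, 3, 3, -4, -2]
bipush 2  -> [3, 3, 3, -4, -2, 2]
imul      -> [3, 3, 3, -4, -4]
isub      -> [3, 3, 3, 0]
imul      -> [3, 3, 0]
bipush -1 -> [3, 3, 0, -1]
bipush -3 -> [3, 3, 0, -1, -3]
bipush -5 -> [3, 3, 0, -1, -3, -5]
isub      -> [3, 3, 0, -1, 2]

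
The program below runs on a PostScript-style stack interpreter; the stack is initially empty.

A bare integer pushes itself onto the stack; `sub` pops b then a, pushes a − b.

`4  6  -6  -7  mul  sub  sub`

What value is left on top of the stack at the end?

4   → [4]
6   → [4, 6]
-6  → [4, 6, -6]
-7  → [4, 6, -6, -7]
mul → [4, 6, 42]
sub → [4, -36]
sub → [40]

40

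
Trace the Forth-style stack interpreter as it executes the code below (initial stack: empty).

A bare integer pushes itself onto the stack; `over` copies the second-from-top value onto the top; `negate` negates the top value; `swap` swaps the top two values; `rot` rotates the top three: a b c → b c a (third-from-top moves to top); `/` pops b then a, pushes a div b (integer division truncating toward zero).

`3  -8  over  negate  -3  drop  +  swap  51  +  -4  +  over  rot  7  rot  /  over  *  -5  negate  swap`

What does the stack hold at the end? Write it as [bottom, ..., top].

3      -> 3
-8     -> 3 -8
over   -> 3 -8 3
negate -> 3 -8 -3
-3     -> 3 -8 -3 -3
drop   -> 3 -8 -3
+      -> 3 -11
swap   -> -11 3
51     -> -11 3 51
+      -> -11 54
-4     -> -11 54 -4
+      -> -11 50
over   -> -11 50 -11
rot    -> 50 -11 -11
7      -> 50 -11 -11 7
rot    -> 50 -11 7 -11
/      -> 50 -11 0
over   -> 50 -11 0 -11
*      -> 50 -11 0
-5     -> 50 -11 0 -5
negate -> 50 -11 0 5
swap   -> 50 -11 5 0

[50, -11, 5, 0]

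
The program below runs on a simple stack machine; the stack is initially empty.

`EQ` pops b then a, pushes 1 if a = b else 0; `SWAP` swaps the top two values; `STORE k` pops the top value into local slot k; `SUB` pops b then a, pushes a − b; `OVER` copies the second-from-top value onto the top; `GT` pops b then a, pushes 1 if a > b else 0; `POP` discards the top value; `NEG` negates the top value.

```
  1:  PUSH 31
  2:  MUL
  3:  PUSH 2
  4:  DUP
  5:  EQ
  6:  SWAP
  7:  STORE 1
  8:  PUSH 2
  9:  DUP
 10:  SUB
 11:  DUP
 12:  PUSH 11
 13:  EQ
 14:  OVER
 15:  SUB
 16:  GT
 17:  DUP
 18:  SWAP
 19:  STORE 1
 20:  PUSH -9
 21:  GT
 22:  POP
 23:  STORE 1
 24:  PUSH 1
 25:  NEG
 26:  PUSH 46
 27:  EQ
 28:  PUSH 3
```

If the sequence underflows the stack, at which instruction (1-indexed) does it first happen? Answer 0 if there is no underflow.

PUSH 31  31
MUL  — needs 2 operands, stack has 1 → underflow

2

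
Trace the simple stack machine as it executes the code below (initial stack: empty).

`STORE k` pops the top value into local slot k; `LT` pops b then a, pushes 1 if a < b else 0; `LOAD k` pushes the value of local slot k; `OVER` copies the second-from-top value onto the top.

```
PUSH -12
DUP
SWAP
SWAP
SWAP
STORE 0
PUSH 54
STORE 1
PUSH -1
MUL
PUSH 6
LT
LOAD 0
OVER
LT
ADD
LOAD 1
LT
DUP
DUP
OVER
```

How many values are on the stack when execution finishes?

4

PUSH -12 → [-12]
DUP      → [-12, -12]
SWAP     → [-12, -12]
SWAP     → [-12, -12]
SWAP     → [-12, -12]
STORE 0  → [-12]
PUSH 54  → [-12, 54]
STORE 1  → [-12]
PUSH -1  → [-12, -1]
MUL      → [12]
PUSH 6   → [12, 6]
LT       → [0]
LOAD 0   → [0, -12]
OVER     → [0, -12, 0]
LT       → [0, 1]
ADD      → [1]
LOAD 1   → [1, 54]
LT       → [1]
DUP      → [1, 1]
DUP      → [1, 1, 1]
OVER     → [1, 1, 1, 1]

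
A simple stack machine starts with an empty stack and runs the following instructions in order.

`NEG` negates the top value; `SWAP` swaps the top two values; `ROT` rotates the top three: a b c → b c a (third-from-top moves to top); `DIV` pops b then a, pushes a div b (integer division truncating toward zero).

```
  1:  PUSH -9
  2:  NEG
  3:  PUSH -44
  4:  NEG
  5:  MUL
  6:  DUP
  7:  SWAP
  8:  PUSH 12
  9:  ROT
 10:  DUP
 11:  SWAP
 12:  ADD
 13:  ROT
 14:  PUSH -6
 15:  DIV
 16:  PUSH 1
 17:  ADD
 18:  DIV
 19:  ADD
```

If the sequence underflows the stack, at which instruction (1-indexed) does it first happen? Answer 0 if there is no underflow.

PUSH -9  : -9
NEG      : 9
PUSH -44 : 9 -44
NEG      : 9 44
MUL      : 396
DUP      : 396 396
SWAP     : 396 396
PUSH 12  : 396 396 12
ROT      : 396 12 396
DUP      : 396 12 396 396
SWAP     : 396 12 396 396
ADD      : 396 12 792
ROT      : 12 792 396
PUSH -6  : 12 792 396 -6
DIV      : 12 792 -66
PUSH 1   : 12 792 -66 1
ADD      : 12 792 -65
DIV      : 12 -12
ADD      : 0

0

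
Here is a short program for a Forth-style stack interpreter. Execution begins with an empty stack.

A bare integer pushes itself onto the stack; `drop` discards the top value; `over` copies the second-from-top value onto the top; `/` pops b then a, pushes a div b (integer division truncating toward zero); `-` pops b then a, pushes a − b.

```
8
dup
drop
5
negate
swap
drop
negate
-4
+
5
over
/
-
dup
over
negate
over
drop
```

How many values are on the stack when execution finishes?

3

8      : 8
dup    : 8 8
drop   : 8
5      : 8 5
negate : 8 -5
swap   : -5 8
drop   : -5
negate : 5
-4     : 5 -4
+      : 1
5      : 1 5
over   : 1 5 1
/      : 1 5
-      : -4
dup    : -4 -4
over   : -4 -4 -4
negate : -4 -4 4
over   : -4 -4 4 -4
drop   : -4 -4 4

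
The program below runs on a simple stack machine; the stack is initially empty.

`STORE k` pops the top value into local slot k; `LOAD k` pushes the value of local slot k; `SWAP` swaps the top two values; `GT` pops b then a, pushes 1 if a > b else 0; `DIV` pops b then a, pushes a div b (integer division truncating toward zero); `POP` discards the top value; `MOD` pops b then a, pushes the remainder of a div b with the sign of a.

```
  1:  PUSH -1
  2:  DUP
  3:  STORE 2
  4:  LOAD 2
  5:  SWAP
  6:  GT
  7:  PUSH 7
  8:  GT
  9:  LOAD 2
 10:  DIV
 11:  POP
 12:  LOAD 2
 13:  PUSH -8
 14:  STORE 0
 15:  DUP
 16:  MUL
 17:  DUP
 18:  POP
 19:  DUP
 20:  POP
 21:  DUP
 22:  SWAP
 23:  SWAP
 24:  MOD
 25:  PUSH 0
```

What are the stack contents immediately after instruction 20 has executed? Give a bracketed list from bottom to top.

PUSH -1 : [-1]
DUP     : [-1, -1]
STORE 2 : [-1]
LOAD 2  : [-1, -1]
SWAP    : [-1, -1]
GT      : [0]
PUSH 7  : [0, 7]
GT      : [0]
LOAD 2  : [0, -1]
DIV     : [0]
POP     : []
LOAD 2  : [-1]
PUSH -8 : [-1, -8]
STORE 0 : [-1]
DUP     : [-1, -1]
MUL     : [1]
DUP     : [1, 1]
POP     : [1]
DUP     : [1, 1]
POP     : [1]

[1]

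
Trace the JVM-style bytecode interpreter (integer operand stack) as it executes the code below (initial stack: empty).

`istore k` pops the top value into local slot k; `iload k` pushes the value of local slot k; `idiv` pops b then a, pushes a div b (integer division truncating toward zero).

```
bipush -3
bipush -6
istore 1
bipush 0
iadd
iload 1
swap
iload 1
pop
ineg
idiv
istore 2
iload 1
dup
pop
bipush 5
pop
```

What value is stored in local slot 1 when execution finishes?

bipush -3 : [-3]
bipush -6 : [-3, -6]
istore 1  : [-3]
bipush 0  : [-3, 0]
iadd      : [-3]
iload 1   : [-3, -6]
swap      : [-6, -3]
iload 1   : [-6, -3, -6]
pop       : [-6, -3]
ineg      : [-6, 3]
idiv      : [-2]
istore 2  : []
iload 1   : [-6]
dup       : [-6, -6]
pop       : [-6]
bipush 5  : [-6, 5]
pop       : [-6]

-6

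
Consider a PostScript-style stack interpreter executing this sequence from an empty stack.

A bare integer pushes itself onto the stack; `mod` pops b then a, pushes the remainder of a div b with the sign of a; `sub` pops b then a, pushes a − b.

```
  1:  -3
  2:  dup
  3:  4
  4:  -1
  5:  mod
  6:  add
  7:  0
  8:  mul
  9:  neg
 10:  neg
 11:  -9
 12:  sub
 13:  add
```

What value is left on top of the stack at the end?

6

-3  : -3
dup : -3 -3
4   : -3 -3 4
-1  : -3 -3 4 -1
mod : -3 -3 0
add : -3 -3
0   : -3 -3 0
mul : -3 0
neg : -3 0
neg : -3 0
-9  : -3 0 -9
sub : -3 9
add : 6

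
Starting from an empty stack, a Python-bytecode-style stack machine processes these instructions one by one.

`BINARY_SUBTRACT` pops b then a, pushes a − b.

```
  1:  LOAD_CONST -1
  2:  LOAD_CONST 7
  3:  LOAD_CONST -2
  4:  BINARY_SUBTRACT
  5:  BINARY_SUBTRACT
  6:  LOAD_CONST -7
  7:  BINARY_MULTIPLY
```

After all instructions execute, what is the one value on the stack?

LOAD_CONST -1   -> [-1]
LOAD_CONST 7    -> [-1, 7]
LOAD_CONST -2   -> [-1, 7, -2]
BINARY_SUBTRACT -> [-1, 9]
BINARY_SUBTRACT -> [-10]
LOAD_CONST -7   -> [-10, -7]
BINARY_MULTIPLY -> [70]

70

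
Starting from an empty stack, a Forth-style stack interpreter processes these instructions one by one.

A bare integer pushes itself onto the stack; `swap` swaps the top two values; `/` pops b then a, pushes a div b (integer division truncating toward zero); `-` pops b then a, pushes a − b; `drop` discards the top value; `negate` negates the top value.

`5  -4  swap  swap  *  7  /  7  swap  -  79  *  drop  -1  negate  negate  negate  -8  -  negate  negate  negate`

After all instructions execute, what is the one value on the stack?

-9

5      : 5
-4     : 5 -4
swap   : -4 5
swap   : 5 -4
*      : -20
7      : -20 7
/      : -2
7      : -2 7
swap   : 7 -2
-      : 9
79     : 9 79
*      : 711
drop   : (empty)
-1     : -1
negate : 1
negate : -1
negate : 1
-8     : 1 -8
-      : 9
negate : -9
negate : 9
negate : -9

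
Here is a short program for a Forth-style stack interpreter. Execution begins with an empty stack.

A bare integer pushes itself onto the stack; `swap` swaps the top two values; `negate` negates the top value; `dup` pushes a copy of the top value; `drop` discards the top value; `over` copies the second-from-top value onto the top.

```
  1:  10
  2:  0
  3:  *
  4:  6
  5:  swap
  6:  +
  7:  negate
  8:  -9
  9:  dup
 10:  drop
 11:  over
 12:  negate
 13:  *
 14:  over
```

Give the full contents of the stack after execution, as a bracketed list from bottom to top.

10     : [10]
0      : [10, 0]
*      : [0]
6      : [0, 6]
swap   : [6, 0]
+      : [6]
negate : [-6]
-9     : [-6, -9]
dup    : [-6, -9, -9]
drop   : [-6, -9]
over   : [-6, -9, -6]
negate : [-6, -9, 6]
*      : [-6, -54]
over   : [-6, -54, -6]

[-6, -54, -6]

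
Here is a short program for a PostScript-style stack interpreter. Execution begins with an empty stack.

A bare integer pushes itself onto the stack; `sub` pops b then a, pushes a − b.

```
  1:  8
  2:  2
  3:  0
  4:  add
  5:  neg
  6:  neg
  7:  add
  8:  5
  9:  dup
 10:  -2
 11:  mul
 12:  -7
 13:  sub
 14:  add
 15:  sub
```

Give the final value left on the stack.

8   → [8]
2   → [8, 2]
0   → [8, 2, 0]
add → [8, 2]
neg → [8, -2]
neg → [8, 2]
add → [10]
5   → [10, 5]
dup → [10, 5, 5]
-2  → [10, 5, 5, -2]
mul → [10, 5, -10]
-7  → [10, 5, -10, -7]
sub → [10, 5, -3]
add → [10, 2]
sub → [8]

8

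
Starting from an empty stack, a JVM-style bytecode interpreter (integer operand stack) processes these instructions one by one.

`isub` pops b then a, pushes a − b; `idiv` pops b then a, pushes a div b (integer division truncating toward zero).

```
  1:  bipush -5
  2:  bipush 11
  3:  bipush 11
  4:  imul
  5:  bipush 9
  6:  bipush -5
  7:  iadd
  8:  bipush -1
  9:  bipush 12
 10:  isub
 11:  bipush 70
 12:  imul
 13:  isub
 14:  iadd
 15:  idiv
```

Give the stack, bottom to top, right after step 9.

[-5, 121, 4, -1, 12]

bipush -5 : -5
bipush 11 : -5 11
bipush 11 : -5 11 11
imul      : -5 121
bipush 9  : -5 121 9
bipush -5 : -5 121 9 -5
iadd      : -5 121 4
bipush -1 : -5 121 4 -1
bipush 12 : -5 121 4 -1 12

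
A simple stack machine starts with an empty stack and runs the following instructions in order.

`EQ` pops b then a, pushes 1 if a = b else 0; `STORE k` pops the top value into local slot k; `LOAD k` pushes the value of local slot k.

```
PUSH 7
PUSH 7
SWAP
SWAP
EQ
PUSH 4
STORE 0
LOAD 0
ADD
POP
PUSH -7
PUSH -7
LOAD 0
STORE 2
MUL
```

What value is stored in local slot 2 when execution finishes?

4

PUSH 7   7
PUSH 7   7 7
SWAP     7 7
SWAP     7 7
EQ       1
PUSH 4   1 4
STORE 0  1
LOAD 0   1 4
ADD      5
POP      (empty)
PUSH -7  -7
PUSH -7  -7 -7
LOAD 0   -7 -7 4
STORE 2  -7 -7
MUL      49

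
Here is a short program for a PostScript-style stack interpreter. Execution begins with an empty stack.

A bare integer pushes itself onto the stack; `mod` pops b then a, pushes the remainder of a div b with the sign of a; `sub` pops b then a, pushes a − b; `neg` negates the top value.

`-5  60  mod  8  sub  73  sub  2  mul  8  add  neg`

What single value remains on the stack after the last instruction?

164

-5   [-5]
60   [-5, 60]
mod  [-5]
8    [-5, 8]
sub  [-13]
73   [-13, 73]
sub  [-86]
2    [-86, 2]
mul  [-172]
8    [-172, 8]
add  [-164]
neg  [164]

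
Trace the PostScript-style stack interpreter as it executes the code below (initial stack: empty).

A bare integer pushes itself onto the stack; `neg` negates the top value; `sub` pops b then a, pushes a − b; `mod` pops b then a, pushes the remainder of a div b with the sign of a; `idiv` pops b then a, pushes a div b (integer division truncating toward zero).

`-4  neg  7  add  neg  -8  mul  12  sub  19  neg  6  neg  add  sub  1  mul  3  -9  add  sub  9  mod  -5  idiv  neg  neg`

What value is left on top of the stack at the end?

-4   : -4
neg  : 4
7    : 4 7
add  : 11
neg  : -11
-8   : -11 -8
mul  : 88
12   : 88 12
sub  : 76
19   : 76 19
neg  : 76 -19
6    : 76 -19 6
neg  : 76 -19 -6
add  : 76 -25
sub  : 101
1    : 101 1
mul  : 101
3    : 101 3
-9   : 101 3 -9
add  : 101 -6
sub  : 107
9    : 107 9
mod  : 8
-5   : 8 -5
idiv : -1
neg  : 1
neg  : -1

-1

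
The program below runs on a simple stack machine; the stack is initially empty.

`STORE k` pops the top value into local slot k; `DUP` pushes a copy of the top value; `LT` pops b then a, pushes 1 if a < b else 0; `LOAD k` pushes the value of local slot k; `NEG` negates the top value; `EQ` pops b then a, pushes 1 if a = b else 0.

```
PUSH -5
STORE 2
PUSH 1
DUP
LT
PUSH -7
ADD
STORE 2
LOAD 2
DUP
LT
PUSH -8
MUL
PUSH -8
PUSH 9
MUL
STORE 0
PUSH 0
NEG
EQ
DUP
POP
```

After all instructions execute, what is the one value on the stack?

PUSH -5 → -5
STORE 2 → (empty)
PUSH 1  → 1
DUP     → 1 1
LT      → 0
PUSH -7 → 0 -7
ADD     → -7
STORE 2 → (empty)
LOAD 2  → -7
DUP     → -7 -7
LT      → 0
PUSH -8 → 0 -8
MUL     → 0
PUSH -8 → 0 -8
PUSH 9  → 0 -8 9
MUL     → 0 -72
STORE 0 → 0
PUSH 0  → 0 0
NEG     → 0 0
EQ      → 1
DUP     → 1 1
POP     → 1

1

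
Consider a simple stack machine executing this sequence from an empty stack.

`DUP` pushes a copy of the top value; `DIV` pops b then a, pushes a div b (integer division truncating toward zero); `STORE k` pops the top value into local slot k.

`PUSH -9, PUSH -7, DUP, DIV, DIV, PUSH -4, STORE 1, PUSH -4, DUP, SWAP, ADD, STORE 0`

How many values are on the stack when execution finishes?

1

PUSH -9  [-9]
PUSH -7  [-9, -7]
DUP      [-9, -7, -7]
DIV      [-9, 1]
DIV      [-9]
PUSH -4  [-9, -4]
STORE 1  [-9]
PUSH -4  [-9, -4]
DUP      [-9, -4, -4]
SWAP     [-9, -4, -4]
ADD      [-9, -8]
STORE 0  [-9]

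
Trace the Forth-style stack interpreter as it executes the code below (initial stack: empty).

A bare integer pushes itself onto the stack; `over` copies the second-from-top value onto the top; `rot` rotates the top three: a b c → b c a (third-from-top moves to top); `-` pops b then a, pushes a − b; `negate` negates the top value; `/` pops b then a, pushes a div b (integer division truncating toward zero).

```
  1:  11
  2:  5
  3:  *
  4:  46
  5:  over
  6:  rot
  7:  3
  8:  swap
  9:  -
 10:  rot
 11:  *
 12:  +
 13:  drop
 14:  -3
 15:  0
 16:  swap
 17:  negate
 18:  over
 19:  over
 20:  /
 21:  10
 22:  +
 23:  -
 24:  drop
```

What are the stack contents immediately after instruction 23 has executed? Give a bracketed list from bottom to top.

11     -> [11]
5      -> [11, 5]
*      -> [55]
46     -> [55, 46]
over   -> [55, 46, 55]
rot    -> [46, 55, 55]
3      -> [46, 55, 55, 3]
swap   -> [46, 55, 3, 55]
-      -> [46, 55, -52]
rot    -> [55, -52, 46]
*      -> [55, -2392]
+      -> [-2337]
drop   -> []
-3     -> [-3]
0      -> [-3, 0]
swap   -> [0, -3]
negate -> [0, 3]
over   -> [0, 3, 0]
over   -> [0, 3, 0, 3]
/      -> [0, 3, 0]
10     -> [0, 3, 0, 10]
+      -> [0, 3, 10]
-      -> [0, -7]

[0, -7]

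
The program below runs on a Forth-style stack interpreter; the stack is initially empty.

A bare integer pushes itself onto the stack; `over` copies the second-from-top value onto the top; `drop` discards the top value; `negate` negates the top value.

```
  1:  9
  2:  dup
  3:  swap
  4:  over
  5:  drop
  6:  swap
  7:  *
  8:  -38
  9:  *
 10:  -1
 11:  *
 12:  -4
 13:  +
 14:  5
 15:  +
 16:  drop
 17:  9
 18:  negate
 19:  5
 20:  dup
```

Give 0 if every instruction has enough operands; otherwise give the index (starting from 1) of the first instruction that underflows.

0

9      : 9
dup    : 9 9
swap   : 9 9
over   : 9 9 9
drop   : 9 9
swap   : 9 9
*      : 81
-38    : 81 -38
*      : -3078
-1     : -3078 -1
*      : 3078
-4     : 3078 -4
+      : 3074
5      : 3074 5
+      : 3079
drop   : (empty)
9      : 9
negate : -9
5      : -9 5
dup    : -9 5 5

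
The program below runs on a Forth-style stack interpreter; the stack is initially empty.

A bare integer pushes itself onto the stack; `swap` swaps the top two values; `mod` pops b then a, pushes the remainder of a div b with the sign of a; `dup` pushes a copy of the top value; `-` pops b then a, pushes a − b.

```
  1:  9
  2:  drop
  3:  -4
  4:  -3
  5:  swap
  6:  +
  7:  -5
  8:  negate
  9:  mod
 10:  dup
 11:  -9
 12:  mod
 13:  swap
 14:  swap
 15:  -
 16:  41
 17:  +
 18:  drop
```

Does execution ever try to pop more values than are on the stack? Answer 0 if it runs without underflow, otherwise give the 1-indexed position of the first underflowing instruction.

0

9      → 9
drop   → (empty)
-4     → -4
-3     → -4 -3
swap   → -3 -4
+      → -7
-5     → -7 -5
negate → -7 5
mod    → -2
dup    → -2 -2
-9     → -2 -2 -9
mod    → -2 -2
swap   → -2 -2
swap   → -2 -2
-      → 0
41     → 0 41
+      → 41
drop   → (empty)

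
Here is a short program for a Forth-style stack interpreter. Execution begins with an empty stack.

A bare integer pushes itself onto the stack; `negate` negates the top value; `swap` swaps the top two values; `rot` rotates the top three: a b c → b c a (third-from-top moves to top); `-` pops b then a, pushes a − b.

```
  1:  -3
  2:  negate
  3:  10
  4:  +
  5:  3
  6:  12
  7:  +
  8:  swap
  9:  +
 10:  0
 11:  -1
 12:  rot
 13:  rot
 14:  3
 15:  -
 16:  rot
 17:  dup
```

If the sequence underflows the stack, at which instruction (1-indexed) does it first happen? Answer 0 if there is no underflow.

0

-3     -> [-3]
negate -> [3]
10     -> [3, 10]
+      -> [13]
3      -> [13, 3]
12     -> [13, 3, 12]
+      -> [13, 15]
swap   -> [15, 13]
+      -> [28]
0      -> [28, 0]
-1     -> [28, 0, -1]
rot    -> [0, -1, 28]
rot    -> [-1, 28, 0]
3      -> [-1, 28, 0, 3]
-      -> [-1, 28, -3]
rot    -> [28, -3, -1]
dup    -> [28, -3, -1, -1]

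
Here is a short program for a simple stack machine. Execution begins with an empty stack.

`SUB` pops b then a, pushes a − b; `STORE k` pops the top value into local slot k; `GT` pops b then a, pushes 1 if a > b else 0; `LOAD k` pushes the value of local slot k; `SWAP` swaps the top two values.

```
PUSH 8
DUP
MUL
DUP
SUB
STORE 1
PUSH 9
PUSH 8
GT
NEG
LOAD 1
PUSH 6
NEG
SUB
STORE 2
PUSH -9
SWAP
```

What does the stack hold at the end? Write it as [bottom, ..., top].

[-9, -1]

PUSH 8  : 8
DUP     : 8 8
MUL     : 64
DUP     : 64 64
SUB     : 0
STORE 1 : (empty)
PUSH 9  : 9
PUSH 8  : 9 8
GT      : 1
NEG     : -1
LOAD 1  : -1 0
PUSH 6  : -1 0 6
NEG     : -1 0 -6
SUB     : -1 6
STORE 2 : -1
PUSH -9 : -1 -9
SWAP    : -9 -1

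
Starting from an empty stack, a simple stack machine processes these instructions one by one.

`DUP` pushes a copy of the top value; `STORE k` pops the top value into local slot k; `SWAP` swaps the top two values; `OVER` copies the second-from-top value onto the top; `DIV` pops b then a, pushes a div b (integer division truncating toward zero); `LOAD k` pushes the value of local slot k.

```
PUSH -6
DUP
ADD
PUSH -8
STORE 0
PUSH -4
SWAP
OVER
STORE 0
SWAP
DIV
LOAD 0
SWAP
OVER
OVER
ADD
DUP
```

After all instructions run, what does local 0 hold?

PUSH -6  -6
DUP      -6 -6
ADD      -12
PUSH -8  -12 -8
STORE 0  -12
PUSH -4  -12 -4
SWAP     -4 -12
OVER     -4 -12 -4
STORE 0  -4 -12
SWAP     -12 -4
DIV      3
LOAD 0   3 -4
SWAP     -4 3
OVER     -4 3 -4
OVER     -4 3 -4 3
ADD      -4 3 -1
DUP      -4 3 -1 -1

-4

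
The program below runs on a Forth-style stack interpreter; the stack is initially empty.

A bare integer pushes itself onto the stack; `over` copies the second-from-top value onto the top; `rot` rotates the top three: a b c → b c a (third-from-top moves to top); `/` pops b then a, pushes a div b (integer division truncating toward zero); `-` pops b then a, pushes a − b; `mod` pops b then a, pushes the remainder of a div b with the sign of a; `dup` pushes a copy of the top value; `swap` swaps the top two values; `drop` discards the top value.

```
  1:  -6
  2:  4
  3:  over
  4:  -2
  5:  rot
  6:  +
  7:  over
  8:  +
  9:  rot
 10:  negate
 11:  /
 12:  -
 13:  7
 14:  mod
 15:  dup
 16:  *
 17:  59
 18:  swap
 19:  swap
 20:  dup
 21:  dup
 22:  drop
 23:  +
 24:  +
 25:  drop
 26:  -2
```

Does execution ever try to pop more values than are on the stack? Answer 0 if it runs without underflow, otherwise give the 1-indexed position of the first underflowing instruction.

-6     : -6
4      : -6 4
over   : -6 4 -6
-2     : -6 4 -6 -2
rot    : -6 -6 -2 4
+      : -6 -6 2
over   : -6 -6 2 -6
+      : -6 -6 -4
rot    : -6 -4 -6
negate : -6 -4 6
/      : -6 0
-      : -6
7      : -6 7
mod    : -6
dup    : -6 -6
*      : 36
59     : 36 59
swap   : 59 36
swap   : 36 59
dup    : 36 59 59
dup    : 36 59 59 59
drop   : 36 59 59
+      : 36 118
+      : 154
drop   : (empty)
-2     : -2

0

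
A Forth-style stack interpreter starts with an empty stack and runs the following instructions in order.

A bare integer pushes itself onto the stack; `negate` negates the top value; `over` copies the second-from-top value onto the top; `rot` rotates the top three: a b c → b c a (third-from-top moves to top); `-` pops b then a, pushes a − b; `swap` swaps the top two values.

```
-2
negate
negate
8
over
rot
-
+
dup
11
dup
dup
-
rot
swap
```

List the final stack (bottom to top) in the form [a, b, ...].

-2      [-2]
negate  [2]
negate  [-2]
8       [-2, 8]
over    [-2, 8, -2]
rot     [8, -2, -2]
-       [8, 0]
+       [8]
dup     [8, 8]
11      [8, 8, 11]
dup     [8, 8, 11, 11]
dup     [8, 8, 11, 11, 11]
-       [8, 8, 11, 0]
rot     [8, 11, 0, 8]
swap    [8, 11, 8, 0]

[8, 11, 8, 0]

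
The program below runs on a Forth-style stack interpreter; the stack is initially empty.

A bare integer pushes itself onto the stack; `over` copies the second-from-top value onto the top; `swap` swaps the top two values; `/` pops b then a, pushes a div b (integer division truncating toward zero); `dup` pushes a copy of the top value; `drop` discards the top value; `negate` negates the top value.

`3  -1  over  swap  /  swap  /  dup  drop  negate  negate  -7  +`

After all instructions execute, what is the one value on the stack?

3      : [3]
-1     : [3, -1]
over   : [3, -1, 3]
swap   : [3, 3, -1]
/      : [3, -3]
swap   : [-3, 3]
/      : [-1]
dup    : [-1, -1]
drop   : [-1]
negate : [1]
negate : [-1]
-7     : [-1, -7]
+      : [-8]

-8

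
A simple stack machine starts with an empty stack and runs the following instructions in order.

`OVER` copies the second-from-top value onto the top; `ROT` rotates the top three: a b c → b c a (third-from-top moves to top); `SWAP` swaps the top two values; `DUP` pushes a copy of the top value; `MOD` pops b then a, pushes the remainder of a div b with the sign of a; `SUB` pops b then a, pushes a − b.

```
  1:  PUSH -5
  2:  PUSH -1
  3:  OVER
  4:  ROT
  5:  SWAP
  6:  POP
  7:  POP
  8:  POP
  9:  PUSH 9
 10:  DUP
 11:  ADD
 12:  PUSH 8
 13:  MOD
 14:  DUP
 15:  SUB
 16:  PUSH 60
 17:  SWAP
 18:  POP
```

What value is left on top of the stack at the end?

PUSH -5 : [-5]
PUSH -1 : [-5, -1]
OVER    : [-5, -1, -5]
ROT     : [-1, -5, -5]
SWAP    : [-1, -5, -5]
POP     : [-1, -5]
POP     : [-1]
POP     : []
PUSH 9  : [9]
DUP     : [9, 9]
ADD     : [18]
PUSH 8  : [18, 8]
MOD     : [2]
DUP     : [2, 2]
SUB     : [0]
PUSH 60 : [0, 60]
SWAP    : [60, 0]
POP     : [60]

60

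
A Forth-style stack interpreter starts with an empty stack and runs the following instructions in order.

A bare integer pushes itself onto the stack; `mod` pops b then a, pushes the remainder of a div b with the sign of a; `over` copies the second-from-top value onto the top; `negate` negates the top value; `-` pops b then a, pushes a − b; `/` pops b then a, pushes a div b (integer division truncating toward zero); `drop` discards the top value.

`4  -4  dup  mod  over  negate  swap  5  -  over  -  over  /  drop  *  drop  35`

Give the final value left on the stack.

35

4      : 4
-4     : 4 -4
dup    : 4 -4 -4
mod    : 4 0
over   : 4 0 4
negate : 4 0 -4
swap   : 4 -4 0
5      : 4 -4 0 5
-      : 4 -4 -5
over   : 4 -4 -5 -4
-      : 4 -4 -1
over   : 4 -4 -1 -4
/      : 4 -4 0
drop   : 4 -4
*      : -16
drop   : (empty)
35     : 35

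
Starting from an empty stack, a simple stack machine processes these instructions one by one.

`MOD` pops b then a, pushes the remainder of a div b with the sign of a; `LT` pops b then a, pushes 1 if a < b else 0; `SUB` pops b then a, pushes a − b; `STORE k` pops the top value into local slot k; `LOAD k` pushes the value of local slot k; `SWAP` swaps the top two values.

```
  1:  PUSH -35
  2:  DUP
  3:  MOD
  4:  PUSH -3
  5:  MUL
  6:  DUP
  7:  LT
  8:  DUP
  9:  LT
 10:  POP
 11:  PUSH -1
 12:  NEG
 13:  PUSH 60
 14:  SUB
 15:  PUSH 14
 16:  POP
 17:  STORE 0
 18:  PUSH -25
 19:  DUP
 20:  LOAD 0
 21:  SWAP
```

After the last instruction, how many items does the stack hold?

PUSH -35 : -35
DUP      : -35 -35
MOD      : 0
PUSH -3  : 0 -3
MUL      : 0
DUP      : 0 0
LT       : 0
DUP      : 0 0
LT       : 0
POP      : (empty)
PUSH -1  : -1
NEG      : 1
PUSH 60  : 1 60
SUB      : -59
PUSH 14  : -59 14
POP      : -59
STORE 0  : (empty)
PUSH -25 : -25
DUP      : -25 -25
LOAD 0   : -25 -25 -59
SWAP     : -25 -59 -25

3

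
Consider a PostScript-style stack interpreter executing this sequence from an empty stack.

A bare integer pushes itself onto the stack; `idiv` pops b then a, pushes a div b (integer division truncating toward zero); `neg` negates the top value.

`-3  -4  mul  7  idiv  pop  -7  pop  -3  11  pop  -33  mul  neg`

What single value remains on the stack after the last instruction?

-3   : [-3]
-4   : [-3, -4]
mul  : [12]
7    : [12, 7]
idiv : [1]
pop  : []
-7   : [-7]
pop  : []
-3   : [-3]
11   : [-3, 11]
pop  : [-3]
-33  : [-3, -33]
mul  : [99]
neg  : [-99]

-99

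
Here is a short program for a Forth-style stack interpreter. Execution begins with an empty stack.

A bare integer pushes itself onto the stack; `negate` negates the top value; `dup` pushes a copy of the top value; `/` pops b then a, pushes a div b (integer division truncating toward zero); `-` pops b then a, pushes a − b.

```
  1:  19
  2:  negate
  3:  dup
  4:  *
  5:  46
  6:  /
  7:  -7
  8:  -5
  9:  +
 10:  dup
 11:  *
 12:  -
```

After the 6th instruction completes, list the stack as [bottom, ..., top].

19     : 19
negate : -19
dup    : -19 -19
*      : 361
46     : 361 46
/      : 7

[7]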